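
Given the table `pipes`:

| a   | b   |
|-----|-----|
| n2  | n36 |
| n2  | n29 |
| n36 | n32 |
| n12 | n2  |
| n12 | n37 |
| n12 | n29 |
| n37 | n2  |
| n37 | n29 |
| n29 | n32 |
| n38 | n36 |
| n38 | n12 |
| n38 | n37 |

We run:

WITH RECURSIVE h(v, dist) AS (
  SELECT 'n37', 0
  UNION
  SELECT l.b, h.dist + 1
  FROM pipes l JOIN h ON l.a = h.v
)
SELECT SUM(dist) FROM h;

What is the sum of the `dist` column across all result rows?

11

Base: (n37, dist=0).
Iteration 1: edges from {n37} -> (n2, dist=1), (n29, dist=1).
Iteration 2: edges from {n2,n29} -> (n29, dist=2), (n32, dist=2), (n36, dist=2).
Iteration 3: edges from {n29,n32,n36} -> (n32, dist=3). [UNION drops 1 duplicate row(s)]
Iteration 4: no outgoing edges from {n32}; recursion stops.
SUM(dist) = 0 + 1 + 1 + 2 + 2 + 2 + 3 = 11.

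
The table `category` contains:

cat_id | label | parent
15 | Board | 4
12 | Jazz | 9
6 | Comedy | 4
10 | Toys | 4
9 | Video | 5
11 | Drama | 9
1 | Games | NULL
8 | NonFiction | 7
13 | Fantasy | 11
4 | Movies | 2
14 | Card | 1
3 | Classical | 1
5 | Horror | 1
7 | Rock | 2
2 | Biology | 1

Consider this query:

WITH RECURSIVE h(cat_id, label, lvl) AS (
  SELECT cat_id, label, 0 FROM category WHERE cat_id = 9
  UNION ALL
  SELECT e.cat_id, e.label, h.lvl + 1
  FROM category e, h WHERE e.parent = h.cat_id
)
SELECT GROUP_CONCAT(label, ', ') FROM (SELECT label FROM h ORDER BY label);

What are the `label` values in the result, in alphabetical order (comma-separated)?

Drama, Fantasy, Jazz, Video

Base: cat_id=9 (Video) at lvl 0.
Iteration 1: rows with parent in {9} -> Drama (id 11, lvl 1), Jazz (id 12, lvl 1).
Iteration 2: rows with parent in {11,12} -> Fantasy (id 13, lvl 2).
Iteration 3: no rows with parent in {13}; recursion stops.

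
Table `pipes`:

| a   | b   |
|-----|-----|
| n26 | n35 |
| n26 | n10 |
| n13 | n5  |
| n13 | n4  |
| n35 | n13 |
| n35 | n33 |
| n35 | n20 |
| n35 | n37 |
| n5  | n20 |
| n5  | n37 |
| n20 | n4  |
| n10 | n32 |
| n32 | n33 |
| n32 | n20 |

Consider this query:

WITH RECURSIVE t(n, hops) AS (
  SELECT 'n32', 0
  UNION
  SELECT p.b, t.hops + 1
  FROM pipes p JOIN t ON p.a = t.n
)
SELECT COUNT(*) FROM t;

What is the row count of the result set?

4

Base: (n32, hops=0).
Iteration 1: edges from {n32} -> (n20, hops=1), (n33, hops=1).
Iteration 2: edges from {n20,n33} -> (n4, hops=2).
Iteration 3: no outgoing edges from {n4}; recursion stops.
Total rows emitted: 4.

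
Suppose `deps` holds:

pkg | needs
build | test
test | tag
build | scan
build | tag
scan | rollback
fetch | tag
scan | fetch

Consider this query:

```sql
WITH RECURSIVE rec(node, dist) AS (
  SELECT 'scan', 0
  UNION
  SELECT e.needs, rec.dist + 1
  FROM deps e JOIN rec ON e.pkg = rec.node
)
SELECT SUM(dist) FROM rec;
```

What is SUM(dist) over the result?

Base: (scan, dist=0).
Iteration 1: edges from {scan} -> (fetch, dist=1), (rollback, dist=1).
Iteration 2: edges from {fetch,rollback} -> (tag, dist=2).
Iteration 3: no outgoing edges from {tag}; recursion stops.
SUM(dist) = 0 + 1 + 1 + 2 = 4.

4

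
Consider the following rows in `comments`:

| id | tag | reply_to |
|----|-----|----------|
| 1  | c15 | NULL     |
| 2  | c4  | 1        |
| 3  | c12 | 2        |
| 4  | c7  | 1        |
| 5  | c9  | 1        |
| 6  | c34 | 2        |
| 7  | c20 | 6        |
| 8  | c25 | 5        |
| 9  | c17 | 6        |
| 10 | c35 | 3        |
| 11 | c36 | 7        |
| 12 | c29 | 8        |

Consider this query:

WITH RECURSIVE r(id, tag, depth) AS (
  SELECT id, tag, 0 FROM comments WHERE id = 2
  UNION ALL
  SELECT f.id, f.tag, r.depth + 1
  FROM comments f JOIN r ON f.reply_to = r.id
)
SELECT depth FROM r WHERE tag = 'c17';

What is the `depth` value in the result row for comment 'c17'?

2

Base: id=2 (c4) at depth 0.
Iteration 1: rows with reply_to in {2} -> c12 (id 3, depth 1), c34 (id 6, depth 1).
Iteration 2: rows with reply_to in {3,6} -> c20 (id 7, depth 2), c17 (id 9, depth 2), c35 (id 10, depth 2).
Iteration 3: rows with reply_to in {7,9,10} -> c36 (id 11, depth 3).
Iteration 4: no rows with reply_to in {11}; recursion stops.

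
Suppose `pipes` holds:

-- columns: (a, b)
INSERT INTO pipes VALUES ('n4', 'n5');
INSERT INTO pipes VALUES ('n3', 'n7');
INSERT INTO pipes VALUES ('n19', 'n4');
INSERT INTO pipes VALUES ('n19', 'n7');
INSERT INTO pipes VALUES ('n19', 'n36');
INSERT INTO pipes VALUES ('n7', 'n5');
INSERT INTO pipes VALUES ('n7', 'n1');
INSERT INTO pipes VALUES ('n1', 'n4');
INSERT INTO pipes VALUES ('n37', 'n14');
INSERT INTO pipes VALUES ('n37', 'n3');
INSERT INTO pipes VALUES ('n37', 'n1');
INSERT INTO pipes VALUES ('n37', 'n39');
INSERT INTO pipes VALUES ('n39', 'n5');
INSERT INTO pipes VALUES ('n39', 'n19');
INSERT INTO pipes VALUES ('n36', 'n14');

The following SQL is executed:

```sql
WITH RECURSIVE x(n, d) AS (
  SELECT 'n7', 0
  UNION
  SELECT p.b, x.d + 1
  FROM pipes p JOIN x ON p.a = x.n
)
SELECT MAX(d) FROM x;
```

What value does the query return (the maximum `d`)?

Base: (n7, d=0).
Iteration 1: edges from {n7} -> (n1, d=1), (n5, d=1).
Iteration 2: edges from {n1,n5} -> (n4, d=2).
Iteration 3: edges from {n4} -> (n5, d=3).
Iteration 4: no outgoing edges from {n5}; recursion stops.
d values: 0, 1, 1, 2, 3; the maximum is 3.

3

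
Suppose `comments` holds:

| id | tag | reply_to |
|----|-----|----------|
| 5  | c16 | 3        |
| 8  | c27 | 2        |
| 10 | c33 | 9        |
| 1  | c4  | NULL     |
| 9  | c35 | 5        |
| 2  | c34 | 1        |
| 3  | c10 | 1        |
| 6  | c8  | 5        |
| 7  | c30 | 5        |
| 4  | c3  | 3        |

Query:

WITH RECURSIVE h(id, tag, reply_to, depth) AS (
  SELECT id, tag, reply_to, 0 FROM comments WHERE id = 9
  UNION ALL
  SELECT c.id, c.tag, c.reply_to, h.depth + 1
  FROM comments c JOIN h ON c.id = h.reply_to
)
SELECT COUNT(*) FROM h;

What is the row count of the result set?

4

Base: id=9 (c35), reply_to=5, depth 0.
Iteration 1: join on id=5 -> c16 (id 5, reply_to=3, depth 1).
Iteration 2: join on id=3 -> c10 (id 3, reply_to=1, depth 2).
Iteration 3: join on id=1 -> c4 (id 1, reply_to=NULL, depth 3).
Iteration 4: reply_to is NULL; no match; recursion stops.
Total rows emitted: 4.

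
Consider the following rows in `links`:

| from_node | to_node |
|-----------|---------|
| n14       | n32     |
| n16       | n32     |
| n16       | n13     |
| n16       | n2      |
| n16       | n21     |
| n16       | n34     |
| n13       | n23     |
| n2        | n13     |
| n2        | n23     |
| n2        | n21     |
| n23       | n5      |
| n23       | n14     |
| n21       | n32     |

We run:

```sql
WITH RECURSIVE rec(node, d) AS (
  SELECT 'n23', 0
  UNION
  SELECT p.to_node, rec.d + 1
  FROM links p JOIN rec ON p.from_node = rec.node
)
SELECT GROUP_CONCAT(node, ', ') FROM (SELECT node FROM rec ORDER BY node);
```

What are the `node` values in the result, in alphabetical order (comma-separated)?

n14, n23, n32, n5

Base: (n23, d=0).
Iteration 1: edges from {n23} -> (n14, d=1), (n5, d=1).
Iteration 2: edges from {n14,n5} -> (n32, d=2).
Iteration 3: no outgoing edges from {n32}; recursion stops.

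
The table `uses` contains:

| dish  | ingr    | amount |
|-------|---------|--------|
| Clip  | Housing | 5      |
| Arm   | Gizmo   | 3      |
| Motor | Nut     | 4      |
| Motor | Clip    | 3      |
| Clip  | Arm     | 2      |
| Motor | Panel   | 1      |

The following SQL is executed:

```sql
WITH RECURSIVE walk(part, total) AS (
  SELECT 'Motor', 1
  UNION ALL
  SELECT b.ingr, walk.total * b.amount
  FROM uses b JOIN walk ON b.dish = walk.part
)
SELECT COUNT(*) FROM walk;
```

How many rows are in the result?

Base: (Motor, total=1).
Iteration 1: components of {Motor} -> Clip = 1*3 = 3, Nut = 1*4 = 4, Panel = 1*1 = 1.
Iteration 2: components of {Clip,Nut,Panel} -> Arm = 3*2 = 6, Housing = 3*5 = 15.
Iteration 3: components of {Arm,Housing} -> Gizmo = 6*3 = 18.
Iteration 4: no further components; recursion stops.
Total rows emitted: 7.

7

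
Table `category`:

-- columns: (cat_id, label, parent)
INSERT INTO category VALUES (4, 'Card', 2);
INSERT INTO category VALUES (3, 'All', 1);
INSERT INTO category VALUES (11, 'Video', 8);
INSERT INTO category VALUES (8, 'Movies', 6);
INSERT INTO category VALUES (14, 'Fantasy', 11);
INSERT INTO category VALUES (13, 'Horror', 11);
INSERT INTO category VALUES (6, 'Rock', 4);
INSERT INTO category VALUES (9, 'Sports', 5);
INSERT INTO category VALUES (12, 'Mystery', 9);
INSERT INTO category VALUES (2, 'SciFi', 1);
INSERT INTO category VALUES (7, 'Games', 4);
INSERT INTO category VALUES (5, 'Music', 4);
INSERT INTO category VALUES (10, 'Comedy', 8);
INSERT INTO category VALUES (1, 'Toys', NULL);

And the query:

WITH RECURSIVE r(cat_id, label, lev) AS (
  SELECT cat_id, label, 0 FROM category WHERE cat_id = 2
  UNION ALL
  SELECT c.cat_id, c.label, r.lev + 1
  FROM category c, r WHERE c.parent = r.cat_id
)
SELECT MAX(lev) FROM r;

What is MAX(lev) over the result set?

5

Base: cat_id=2 (SciFi) at lev 0.
Iteration 1: rows with parent in {2} -> Card (id 4, lev 1).
Iteration 2: rows with parent in {4} -> Music (id 5, lev 2), Rock (id 6, lev 2), Games (id 7, lev 2).
Iteration 3: rows with parent in {5,6,7} -> Movies (id 8, lev 3), Sports (id 9, lev 3).
Iteration 4: rows with parent in {8,9} -> Comedy (id 10, lev 4), Video (id 11, lev 4), Mystery (id 12, lev 4).
Iteration 5: rows with parent in {10,11,12} -> Horror (id 13, lev 5), Fantasy (id 14, lev 5).
Iteration 6: no rows with parent in {13,14}; recursion stops.
lev values: 0, 1, 2, 2, 2, 3, 3, 4, 4, 4, 5, 5; the maximum is 5.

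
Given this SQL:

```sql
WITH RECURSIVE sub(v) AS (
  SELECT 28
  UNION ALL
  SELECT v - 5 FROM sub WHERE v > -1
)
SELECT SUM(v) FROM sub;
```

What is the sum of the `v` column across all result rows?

Base: v=28.
Iteration 1: 28 > -1 holds -> v = 28 - 5 = 23.
Iteration 2: 23 > -1 holds -> v = 23 - 5 = 18.
Iteration 3: 18 > -1 holds -> v = 18 - 5 = 13.
Iteration 4: 13 > -1 holds -> v = 13 - 5 = 8.
Iteration 5: 8 > -1 holds -> v = 8 - 5 = 3.
Iteration 6: 3 > -1 holds -> v = 3 - 5 = -2.
Iteration 7: -2 > -1 fails; recursion stops.
SUM(v) = 28 + 23 + 18 + 13 + 8 + 3 + -2 = 91.

91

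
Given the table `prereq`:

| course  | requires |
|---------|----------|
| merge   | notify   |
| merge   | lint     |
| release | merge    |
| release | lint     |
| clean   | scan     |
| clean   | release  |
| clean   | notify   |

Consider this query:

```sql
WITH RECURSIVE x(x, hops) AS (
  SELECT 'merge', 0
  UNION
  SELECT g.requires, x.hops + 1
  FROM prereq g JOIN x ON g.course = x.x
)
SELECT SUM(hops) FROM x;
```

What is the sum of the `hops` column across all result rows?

2

Base: (merge, hops=0).
Iteration 1: edges from {merge} -> (lint, hops=1), (notify, hops=1).
Iteration 2: no outgoing edges from {lint,notify}; recursion stops.
SUM(hops) = 0 + 1 + 1 = 2.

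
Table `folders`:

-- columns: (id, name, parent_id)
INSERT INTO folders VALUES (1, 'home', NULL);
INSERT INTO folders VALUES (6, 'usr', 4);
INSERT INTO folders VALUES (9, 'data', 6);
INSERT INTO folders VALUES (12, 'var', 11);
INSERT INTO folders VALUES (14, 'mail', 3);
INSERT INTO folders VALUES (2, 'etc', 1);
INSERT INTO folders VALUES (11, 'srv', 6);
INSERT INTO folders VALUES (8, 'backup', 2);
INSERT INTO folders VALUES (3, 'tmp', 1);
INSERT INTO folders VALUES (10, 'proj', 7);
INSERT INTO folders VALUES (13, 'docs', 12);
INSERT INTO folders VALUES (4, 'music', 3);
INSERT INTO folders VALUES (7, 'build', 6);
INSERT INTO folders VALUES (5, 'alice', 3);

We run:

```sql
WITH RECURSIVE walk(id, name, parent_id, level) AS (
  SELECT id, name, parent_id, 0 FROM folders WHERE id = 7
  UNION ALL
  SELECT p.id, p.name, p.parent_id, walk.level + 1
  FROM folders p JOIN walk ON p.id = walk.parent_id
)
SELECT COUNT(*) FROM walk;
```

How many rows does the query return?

Base: id=7 (build), parent_id=6, level 0.
Iteration 1: join on id=6 -> usr (id 6, parent_id=4, level 1).
Iteration 2: join on id=4 -> music (id 4, parent_id=3, level 2).
Iteration 3: join on id=3 -> tmp (id 3, parent_id=1, level 3).
Iteration 4: join on id=1 -> home (id 1, parent_id=NULL, level 4).
Iteration 5: parent_id is NULL; no match; recursion stops.
Total rows emitted: 5.

5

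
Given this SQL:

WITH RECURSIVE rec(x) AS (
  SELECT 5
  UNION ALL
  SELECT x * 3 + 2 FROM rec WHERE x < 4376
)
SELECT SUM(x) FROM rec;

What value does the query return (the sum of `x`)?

19672

Base: x=5.
Iteration 1: 5 < 4376 holds -> x = 5 * 3 + 2 = 17.
Iteration 2: 17 < 4376 holds -> x = 17 * 3 + 2 = 53.
Iteration 3: 53 < 4376 holds -> x = 53 * 3 + 2 = 161.
Iteration 4: 161 < 4376 holds -> x = 161 * 3 + 2 = 485.
Iteration 5: 485 < 4376 holds -> x = 485 * 3 + 2 = 1457.
Iteration 6: 1457 < 4376 holds -> x = 1457 * 3 + 2 = 4373.
Iteration 7: 4373 < 4376 holds -> x = 4373 * 3 + 2 = 13121.
Iteration 8: 13121 < 4376 fails; recursion stops.
SUM(x) = 5 + 17 + 53 + 161 + 485 + 1457 + 4373 + 13121 = 19672.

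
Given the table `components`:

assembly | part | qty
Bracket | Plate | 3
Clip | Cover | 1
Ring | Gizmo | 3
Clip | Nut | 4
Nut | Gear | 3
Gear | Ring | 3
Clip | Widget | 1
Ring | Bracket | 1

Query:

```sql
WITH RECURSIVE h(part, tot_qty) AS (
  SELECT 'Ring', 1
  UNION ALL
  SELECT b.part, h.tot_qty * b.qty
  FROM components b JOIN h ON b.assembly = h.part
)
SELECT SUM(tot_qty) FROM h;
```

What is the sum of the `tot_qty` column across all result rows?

Base: (Ring, tot_qty=1).
Iteration 1: components of {Ring} -> Bracket = 1*1 = 1, Gizmo = 1*3 = 3.
Iteration 2: components of {Bracket,Gizmo} -> Plate = 1*3 = 3.
Iteration 3: no further components; recursion stops.
SUM(tot_qty) = 1 + 1 + 3 + 3 = 8.

8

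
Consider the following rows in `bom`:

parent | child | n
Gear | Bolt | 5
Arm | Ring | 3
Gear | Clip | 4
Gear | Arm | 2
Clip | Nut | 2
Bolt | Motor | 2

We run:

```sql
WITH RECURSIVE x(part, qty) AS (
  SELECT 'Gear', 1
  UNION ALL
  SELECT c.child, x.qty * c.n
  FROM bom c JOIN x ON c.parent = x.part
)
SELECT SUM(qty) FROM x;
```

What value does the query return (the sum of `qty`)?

Base: (Gear, qty=1).
Iteration 1: components of {Gear} -> Arm = 1*2 = 2, Bolt = 1*5 = 5, Clip = 1*4 = 4.
Iteration 2: components of {Arm,Bolt,Clip} -> Motor = 5*2 = 10, Nut = 4*2 = 8, Ring = 2*3 = 6.
Iteration 3: no further components; recursion stops.
SUM(qty) = 1 + 4 + 5 + 2 + 8 + 10 + 6 = 36.

36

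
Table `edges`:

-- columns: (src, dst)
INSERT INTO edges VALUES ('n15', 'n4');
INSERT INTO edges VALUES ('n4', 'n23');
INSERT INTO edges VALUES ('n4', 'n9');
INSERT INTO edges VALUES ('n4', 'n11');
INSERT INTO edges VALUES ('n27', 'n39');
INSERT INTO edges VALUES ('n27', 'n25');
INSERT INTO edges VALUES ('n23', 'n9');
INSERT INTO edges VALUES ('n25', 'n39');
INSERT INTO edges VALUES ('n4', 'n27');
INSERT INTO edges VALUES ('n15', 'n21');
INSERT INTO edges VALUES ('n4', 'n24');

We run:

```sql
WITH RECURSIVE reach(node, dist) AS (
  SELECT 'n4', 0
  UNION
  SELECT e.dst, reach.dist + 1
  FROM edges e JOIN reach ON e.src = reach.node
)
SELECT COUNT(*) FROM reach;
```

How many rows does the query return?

10

Base: (n4, dist=0).
Iteration 1: edges from {n4} -> (n11, dist=1), (n23, dist=1), (n24, dist=1), (n27, dist=1), (n9, dist=1).
Iteration 2: edges from {n11,n23,n24,n27,n9} -> (n25, dist=2), (n39, dist=2), (n9, dist=2).
Iteration 3: edges from {n25,n39,n9} -> (n39, dist=3).
Iteration 4: no outgoing edges from {n39}; recursion stops.
Total rows emitted: 10.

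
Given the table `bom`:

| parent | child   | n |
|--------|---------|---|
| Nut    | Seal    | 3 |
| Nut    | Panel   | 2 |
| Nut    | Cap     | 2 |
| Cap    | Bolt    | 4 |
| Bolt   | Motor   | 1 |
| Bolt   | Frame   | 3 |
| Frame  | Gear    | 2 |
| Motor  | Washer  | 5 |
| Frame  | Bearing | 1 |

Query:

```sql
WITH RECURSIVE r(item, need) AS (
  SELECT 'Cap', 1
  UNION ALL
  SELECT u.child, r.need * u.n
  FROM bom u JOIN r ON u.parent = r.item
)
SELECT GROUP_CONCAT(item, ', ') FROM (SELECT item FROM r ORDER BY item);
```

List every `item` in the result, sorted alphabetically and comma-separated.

Bearing, Bolt, Cap, Frame, Gear, Motor, Washer

Base: (Cap, need=1).
Iteration 1: components of {Cap} -> Bolt = 1*4 = 4.
Iteration 2: components of {Bolt} -> Frame = 4*3 = 12, Motor = 4*1 = 4.
Iteration 3: components of {Frame,Motor} -> Bearing = 12*1 = 12, Gear = 12*2 = 24, Washer = 4*5 = 20.
Iteration 4: no further components; recursion stops.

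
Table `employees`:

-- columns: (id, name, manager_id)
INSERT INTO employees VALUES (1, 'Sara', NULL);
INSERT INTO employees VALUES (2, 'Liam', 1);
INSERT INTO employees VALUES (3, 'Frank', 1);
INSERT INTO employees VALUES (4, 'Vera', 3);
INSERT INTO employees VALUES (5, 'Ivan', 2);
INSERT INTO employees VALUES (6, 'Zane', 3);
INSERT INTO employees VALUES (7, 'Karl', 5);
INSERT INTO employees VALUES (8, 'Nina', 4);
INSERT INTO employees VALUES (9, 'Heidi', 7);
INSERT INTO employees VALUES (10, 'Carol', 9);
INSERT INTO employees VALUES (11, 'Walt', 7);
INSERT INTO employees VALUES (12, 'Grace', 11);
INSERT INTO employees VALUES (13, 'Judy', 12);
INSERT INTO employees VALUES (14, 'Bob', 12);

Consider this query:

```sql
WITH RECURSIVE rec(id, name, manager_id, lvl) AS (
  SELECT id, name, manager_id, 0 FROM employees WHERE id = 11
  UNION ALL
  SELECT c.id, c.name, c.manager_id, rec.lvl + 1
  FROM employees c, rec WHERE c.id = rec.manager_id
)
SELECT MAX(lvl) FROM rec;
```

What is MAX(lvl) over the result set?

4

Base: id=11 (Walt), manager_id=7, lvl 0.
Iteration 1: join on id=7 -> Karl (id 7, manager_id=5, lvl 1).
Iteration 2: join on id=5 -> Ivan (id 5, manager_id=2, lvl 2).
Iteration 3: join on id=2 -> Liam (id 2, manager_id=1, lvl 3).
Iteration 4: join on id=1 -> Sara (id 1, manager_id=NULL, lvl 4).
Iteration 5: manager_id is NULL; no match; recursion stops.
lvl values: 0, 1, 2, 3, 4; the maximum is 4.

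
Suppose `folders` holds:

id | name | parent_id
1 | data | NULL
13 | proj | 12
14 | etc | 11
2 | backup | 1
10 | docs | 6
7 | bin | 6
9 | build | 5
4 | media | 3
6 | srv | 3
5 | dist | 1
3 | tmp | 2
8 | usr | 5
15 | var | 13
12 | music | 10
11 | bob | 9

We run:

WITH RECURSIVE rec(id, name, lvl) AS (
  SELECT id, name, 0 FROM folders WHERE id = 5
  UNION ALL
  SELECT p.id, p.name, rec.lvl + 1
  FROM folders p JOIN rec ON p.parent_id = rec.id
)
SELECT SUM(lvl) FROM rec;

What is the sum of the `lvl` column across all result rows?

7

Base: id=5 (dist) at lvl 0.
Iteration 1: rows with parent_id in {5} -> usr (id 8, lvl 1), build (id 9, lvl 1).
Iteration 2: rows with parent_id in {8,9} -> bob (id 11, lvl 2).
Iteration 3: rows with parent_id in {11} -> etc (id 14, lvl 3).
Iteration 4: no rows with parent_id in {14}; recursion stops.
SUM(lvl) = 0 + 1 + 1 + 2 + 3 = 7.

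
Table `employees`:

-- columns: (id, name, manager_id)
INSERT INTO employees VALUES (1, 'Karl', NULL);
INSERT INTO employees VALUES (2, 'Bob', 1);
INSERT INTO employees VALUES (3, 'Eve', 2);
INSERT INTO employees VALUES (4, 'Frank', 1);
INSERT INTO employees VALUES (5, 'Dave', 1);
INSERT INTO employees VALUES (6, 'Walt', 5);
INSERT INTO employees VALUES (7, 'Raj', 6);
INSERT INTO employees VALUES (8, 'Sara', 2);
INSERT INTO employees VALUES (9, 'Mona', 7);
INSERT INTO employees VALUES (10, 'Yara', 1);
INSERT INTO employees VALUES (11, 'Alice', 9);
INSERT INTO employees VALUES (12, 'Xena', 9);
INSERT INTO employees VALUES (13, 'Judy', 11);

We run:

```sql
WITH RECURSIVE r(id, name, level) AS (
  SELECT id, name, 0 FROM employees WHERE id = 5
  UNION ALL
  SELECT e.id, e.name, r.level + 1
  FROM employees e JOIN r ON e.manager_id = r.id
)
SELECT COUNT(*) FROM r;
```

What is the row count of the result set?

Base: id=5 (Dave) at level 0.
Iteration 1: rows with manager_id in {5} -> Walt (id 6, level 1).
Iteration 2: rows with manager_id in {6} -> Raj (id 7, level 2).
Iteration 3: rows with manager_id in {7} -> Mona (id 9, level 3).
Iteration 4: rows with manager_id in {9} -> Alice (id 11, level 4), Xena (id 12, level 4).
Iteration 5: rows with manager_id in {11,12} -> Judy (id 13, level 5).
Iteration 6: no rows with manager_id in {13}; recursion stops.
Total rows emitted: 7.

7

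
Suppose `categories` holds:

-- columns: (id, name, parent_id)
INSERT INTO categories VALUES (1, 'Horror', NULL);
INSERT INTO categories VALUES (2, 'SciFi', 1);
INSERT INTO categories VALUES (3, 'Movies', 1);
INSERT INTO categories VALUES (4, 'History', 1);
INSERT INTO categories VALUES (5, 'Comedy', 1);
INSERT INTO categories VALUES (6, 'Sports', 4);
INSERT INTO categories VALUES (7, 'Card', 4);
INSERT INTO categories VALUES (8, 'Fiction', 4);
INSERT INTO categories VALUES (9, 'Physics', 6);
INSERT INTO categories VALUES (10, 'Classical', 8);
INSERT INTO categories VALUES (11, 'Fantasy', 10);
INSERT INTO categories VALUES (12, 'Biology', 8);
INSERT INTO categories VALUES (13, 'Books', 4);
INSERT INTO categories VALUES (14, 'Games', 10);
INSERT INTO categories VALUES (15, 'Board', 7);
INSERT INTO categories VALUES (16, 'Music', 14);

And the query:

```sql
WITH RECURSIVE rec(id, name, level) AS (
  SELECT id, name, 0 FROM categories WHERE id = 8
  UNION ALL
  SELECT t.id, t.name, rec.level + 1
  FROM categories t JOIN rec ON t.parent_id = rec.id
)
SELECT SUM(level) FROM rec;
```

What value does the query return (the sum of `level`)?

Base: id=8 (Fiction) at level 0.
Iteration 1: rows with parent_id in {8} -> Classical (id 10, level 1), Biology (id 12, level 1).
Iteration 2: rows with parent_id in {10,12} -> Fantasy (id 11, level 2), Games (id 14, level 2).
Iteration 3: rows with parent_id in {11,14} -> Music (id 16, level 3).
Iteration 4: no rows with parent_id in {16}; recursion stops.
SUM(level) = 0 + 1 + 1 + 2 + 2 + 3 = 9.

9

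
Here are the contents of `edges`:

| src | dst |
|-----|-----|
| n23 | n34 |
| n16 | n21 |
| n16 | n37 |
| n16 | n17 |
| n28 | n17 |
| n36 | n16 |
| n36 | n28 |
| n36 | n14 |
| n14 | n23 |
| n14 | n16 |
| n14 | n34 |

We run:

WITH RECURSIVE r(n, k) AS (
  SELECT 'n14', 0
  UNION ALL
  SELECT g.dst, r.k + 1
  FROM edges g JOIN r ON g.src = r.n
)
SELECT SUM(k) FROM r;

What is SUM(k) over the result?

Base: (n14, k=0).
Iteration 1: edges from {n14} -> (n16, k=1), (n23, k=1), (n34, k=1).
Iteration 2: edges from {n16,n23,n34} -> (n17, k=2), (n21, k=2), (n34, k=2), (n37, k=2).
Iteration 3: no outgoing edges from {n17,n21,n34,n37}; recursion stops.
SUM(k) = 0 + 1 + 1 + 1 + 2 + 2 + 2 + 2 = 11.

11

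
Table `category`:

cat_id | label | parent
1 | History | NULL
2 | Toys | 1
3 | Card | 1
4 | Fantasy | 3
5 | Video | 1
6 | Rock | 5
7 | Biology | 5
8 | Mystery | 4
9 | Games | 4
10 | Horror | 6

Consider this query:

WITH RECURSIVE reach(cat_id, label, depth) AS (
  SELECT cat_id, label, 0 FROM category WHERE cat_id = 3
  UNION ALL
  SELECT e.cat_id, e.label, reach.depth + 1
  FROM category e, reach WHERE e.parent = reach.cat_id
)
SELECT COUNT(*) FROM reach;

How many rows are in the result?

Base: cat_id=3 (Card) at depth 0.
Iteration 1: rows with parent in {3} -> Fantasy (id 4, depth 1).
Iteration 2: rows with parent in {4} -> Mystery (id 8, depth 2), Games (id 9, depth 2).
Iteration 3: no rows with parent in {8,9}; recursion stops.
Total rows emitted: 4.

4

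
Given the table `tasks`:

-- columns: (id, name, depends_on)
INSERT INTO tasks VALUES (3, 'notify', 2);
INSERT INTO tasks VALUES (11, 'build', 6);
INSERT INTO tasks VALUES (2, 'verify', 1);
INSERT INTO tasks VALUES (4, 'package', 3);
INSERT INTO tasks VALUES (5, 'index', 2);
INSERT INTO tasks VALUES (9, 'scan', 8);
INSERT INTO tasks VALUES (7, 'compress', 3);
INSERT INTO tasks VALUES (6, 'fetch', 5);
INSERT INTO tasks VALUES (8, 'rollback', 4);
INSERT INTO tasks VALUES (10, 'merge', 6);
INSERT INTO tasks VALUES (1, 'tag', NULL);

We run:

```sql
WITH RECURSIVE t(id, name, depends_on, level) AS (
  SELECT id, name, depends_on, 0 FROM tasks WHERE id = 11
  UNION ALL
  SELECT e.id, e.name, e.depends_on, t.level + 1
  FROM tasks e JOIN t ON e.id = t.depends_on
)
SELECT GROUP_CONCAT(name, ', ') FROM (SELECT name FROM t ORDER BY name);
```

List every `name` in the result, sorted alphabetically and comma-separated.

build, fetch, index, tag, verify

Base: id=11 (build), depends_on=6, level 0.
Iteration 1: join on id=6 -> fetch (id 6, depends_on=5, level 1).
Iteration 2: join on id=5 -> index (id 5, depends_on=2, level 2).
Iteration 3: join on id=2 -> verify (id 2, depends_on=1, level 3).
Iteration 4: join on id=1 -> tag (id 1, depends_on=NULL, level 4).
Iteration 5: depends_on is NULL; no match; recursion stops.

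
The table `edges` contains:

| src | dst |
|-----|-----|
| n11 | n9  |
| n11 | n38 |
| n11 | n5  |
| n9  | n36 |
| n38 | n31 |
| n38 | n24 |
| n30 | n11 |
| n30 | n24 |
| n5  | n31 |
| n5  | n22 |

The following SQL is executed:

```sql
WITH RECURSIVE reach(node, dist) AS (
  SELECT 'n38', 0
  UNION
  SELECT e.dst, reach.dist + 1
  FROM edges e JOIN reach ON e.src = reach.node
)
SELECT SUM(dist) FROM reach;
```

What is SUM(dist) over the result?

2

Base: (n38, dist=0).
Iteration 1: edges from {n38} -> (n24, dist=1), (n31, dist=1).
Iteration 2: no outgoing edges from {n24,n31}; recursion stops.
SUM(dist) = 0 + 1 + 1 = 2.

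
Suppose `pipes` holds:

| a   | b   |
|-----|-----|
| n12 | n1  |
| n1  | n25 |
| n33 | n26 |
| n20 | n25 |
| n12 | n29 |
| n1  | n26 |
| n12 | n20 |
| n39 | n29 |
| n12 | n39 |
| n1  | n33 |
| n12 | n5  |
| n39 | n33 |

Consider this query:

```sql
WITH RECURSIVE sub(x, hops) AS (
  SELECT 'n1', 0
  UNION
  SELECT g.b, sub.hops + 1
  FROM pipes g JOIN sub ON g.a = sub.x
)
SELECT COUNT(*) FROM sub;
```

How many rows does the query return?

5

Base: (n1, hops=0).
Iteration 1: edges from {n1} -> (n25, hops=1), (n26, hops=1), (n33, hops=1).
Iteration 2: edges from {n25,n26,n33} -> (n26, hops=2).
Iteration 3: no outgoing edges from {n26}; recursion stops.
Total rows emitted: 5.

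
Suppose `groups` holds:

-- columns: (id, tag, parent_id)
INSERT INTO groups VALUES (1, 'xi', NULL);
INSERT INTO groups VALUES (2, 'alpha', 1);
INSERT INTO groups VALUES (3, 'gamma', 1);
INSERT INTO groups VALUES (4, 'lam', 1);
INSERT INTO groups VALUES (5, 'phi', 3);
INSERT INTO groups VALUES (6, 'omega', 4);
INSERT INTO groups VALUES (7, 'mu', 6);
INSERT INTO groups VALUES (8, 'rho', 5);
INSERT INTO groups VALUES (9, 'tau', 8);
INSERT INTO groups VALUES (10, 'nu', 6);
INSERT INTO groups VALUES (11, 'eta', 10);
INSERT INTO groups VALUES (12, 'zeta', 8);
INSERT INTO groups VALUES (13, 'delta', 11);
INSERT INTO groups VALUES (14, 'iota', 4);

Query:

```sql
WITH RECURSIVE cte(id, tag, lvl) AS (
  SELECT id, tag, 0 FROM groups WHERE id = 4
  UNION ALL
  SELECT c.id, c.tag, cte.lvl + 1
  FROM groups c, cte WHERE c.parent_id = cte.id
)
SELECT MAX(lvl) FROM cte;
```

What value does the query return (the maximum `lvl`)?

4

Base: id=4 (lam) at lvl 0.
Iteration 1: rows with parent_id in {4} -> omega (id 6, lvl 1), iota (id 14, lvl 1).
Iteration 2: rows with parent_id in {6,14} -> mu (id 7, lvl 2), nu (id 10, lvl 2).
Iteration 3: rows with parent_id in {7,10} -> eta (id 11, lvl 3).
Iteration 4: rows with parent_id in {11} -> delta (id 13, lvl 4).
Iteration 5: no rows with parent_id in {13}; recursion stops.
lvl values: 0, 1, 1, 2, 2, 3, 4; the maximum is 4.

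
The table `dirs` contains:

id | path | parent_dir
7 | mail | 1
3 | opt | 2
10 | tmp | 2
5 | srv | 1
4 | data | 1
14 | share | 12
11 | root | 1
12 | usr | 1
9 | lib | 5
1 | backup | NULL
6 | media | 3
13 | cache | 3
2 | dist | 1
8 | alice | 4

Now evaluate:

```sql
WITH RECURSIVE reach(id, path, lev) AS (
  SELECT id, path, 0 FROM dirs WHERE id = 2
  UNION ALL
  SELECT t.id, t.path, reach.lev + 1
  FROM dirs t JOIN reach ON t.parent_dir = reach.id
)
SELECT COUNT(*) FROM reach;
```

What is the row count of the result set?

Base: id=2 (dist) at lev 0.
Iteration 1: rows with parent_dir in {2} -> opt (id 3, lev 1), tmp (id 10, lev 1).
Iteration 2: rows with parent_dir in {3,10} -> media (id 6, lev 2), cache (id 13, lev 2).
Iteration 3: no rows with parent_dir in {6,13}; recursion stops.
Total rows emitted: 5.

5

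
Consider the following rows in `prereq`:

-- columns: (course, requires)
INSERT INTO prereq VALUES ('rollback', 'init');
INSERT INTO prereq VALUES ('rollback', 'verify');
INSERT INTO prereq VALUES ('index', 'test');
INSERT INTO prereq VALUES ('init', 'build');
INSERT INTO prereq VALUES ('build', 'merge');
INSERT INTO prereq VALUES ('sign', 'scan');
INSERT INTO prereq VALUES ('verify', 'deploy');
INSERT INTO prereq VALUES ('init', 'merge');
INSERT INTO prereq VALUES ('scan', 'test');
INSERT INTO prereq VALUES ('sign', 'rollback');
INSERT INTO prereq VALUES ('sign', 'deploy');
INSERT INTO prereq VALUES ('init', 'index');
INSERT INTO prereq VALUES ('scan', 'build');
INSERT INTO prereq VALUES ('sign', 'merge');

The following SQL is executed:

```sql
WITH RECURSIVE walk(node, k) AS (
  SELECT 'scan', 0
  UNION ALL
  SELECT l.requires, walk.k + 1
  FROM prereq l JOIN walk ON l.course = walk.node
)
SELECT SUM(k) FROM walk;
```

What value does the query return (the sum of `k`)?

4

Base: (scan, k=0).
Iteration 1: edges from {scan} -> (build, k=1), (test, k=1).
Iteration 2: edges from {build,test} -> (merge, k=2).
Iteration 3: no outgoing edges from {merge}; recursion stops.
SUM(k) = 0 + 1 + 1 + 2 = 4.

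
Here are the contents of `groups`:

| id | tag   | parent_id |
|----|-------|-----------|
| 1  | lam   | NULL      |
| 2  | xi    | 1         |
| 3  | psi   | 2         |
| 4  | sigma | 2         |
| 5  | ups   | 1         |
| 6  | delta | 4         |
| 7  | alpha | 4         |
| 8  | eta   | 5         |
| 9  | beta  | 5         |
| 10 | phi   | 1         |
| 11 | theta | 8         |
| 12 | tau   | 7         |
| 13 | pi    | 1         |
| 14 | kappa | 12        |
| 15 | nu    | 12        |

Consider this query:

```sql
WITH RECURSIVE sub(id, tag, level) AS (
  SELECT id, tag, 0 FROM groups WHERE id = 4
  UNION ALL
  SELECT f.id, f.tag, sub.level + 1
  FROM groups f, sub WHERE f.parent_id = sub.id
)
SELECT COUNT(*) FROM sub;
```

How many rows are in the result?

6

Base: id=4 (sigma) at level 0.
Iteration 1: rows with parent_id in {4} -> delta (id 6, level 1), alpha (id 7, level 1).
Iteration 2: rows with parent_id in {6,7} -> tau (id 12, level 2).
Iteration 3: rows with parent_id in {12} -> kappa (id 14, level 3), nu (id 15, level 3).
Iteration 4: no rows with parent_id in {14,15}; recursion stops.
Total rows emitted: 6.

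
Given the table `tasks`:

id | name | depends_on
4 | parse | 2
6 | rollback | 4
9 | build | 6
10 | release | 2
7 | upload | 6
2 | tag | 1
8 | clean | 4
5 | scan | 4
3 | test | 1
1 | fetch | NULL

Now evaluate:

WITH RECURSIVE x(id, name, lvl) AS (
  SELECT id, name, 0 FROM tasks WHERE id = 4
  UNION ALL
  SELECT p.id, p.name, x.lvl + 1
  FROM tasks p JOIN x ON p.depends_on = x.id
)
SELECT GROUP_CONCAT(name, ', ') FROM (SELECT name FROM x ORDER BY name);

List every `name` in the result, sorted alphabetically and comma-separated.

build, clean, parse, rollback, scan, upload

Base: id=4 (parse) at lvl 0.
Iteration 1: rows with depends_on in {4} -> scan (id 5, lvl 1), rollback (id 6, lvl 1), clean (id 8, lvl 1).
Iteration 2: rows with depends_on in {5,6,8} -> upload (id 7, lvl 2), build (id 9, lvl 2).
Iteration 3: no rows with depends_on in {7,9}; recursion stops.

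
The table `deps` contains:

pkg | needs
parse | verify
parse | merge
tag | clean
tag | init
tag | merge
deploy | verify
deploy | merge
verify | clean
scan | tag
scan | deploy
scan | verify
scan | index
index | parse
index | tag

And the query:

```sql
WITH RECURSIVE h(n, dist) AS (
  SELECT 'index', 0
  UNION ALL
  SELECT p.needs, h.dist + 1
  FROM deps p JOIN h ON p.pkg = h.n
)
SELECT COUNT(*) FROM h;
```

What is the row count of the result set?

Base: (index, dist=0).
Iteration 1: edges from {index} -> (parse, dist=1), (tag, dist=1).
Iteration 2: edges from {parse,tag} -> (clean, dist=2), (init, dist=2), (merge, dist=2) x2, (verify, dist=2). [UNION ALL keeps all 5 new rows, including repeats]
Iteration 3: edges from {clean,init,merge,verify} -> (clean, dist=3).
Iteration 4: no outgoing edges from {clean}; recursion stops.
Total rows emitted: 9.

9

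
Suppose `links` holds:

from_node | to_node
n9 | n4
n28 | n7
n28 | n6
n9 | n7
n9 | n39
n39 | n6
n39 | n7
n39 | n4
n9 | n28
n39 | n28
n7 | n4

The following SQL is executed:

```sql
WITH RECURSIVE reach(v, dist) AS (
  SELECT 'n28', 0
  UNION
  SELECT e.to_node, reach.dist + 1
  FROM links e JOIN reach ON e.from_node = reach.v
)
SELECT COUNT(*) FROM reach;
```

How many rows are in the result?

4

Base: (n28, dist=0).
Iteration 1: edges from {n28} -> (n6, dist=1), (n7, dist=1).
Iteration 2: edges from {n6,n7} -> (n4, dist=2).
Iteration 3: no outgoing edges from {n4}; recursion stops.
Total rows emitted: 4.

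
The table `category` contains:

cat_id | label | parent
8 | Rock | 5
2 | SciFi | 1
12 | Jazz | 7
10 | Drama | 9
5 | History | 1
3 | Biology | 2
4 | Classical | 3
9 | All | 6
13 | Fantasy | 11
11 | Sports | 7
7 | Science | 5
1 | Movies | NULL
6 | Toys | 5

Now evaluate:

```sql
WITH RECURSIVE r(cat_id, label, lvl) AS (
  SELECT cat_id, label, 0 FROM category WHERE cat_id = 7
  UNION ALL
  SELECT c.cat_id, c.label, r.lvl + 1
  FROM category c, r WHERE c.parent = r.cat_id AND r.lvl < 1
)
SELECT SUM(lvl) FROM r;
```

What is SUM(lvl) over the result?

2

Base: cat_id=7 (Science) at lvl 0.
Iteration 1: rows with parent in {7} -> Sports (id 11, lvl 1), Jazz (id 12, lvl 1).
Iteration 2: lvl < 1 fails for all current rows; recursion stops.
SUM(lvl) = 0 + 1 + 1 = 2.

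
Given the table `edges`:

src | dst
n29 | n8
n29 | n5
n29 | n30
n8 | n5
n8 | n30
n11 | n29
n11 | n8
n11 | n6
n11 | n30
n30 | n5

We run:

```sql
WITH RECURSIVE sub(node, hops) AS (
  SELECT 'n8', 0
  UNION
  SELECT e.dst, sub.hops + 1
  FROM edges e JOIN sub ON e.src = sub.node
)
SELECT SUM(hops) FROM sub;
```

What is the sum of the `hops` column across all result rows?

4

Base: (n8, hops=0).
Iteration 1: edges from {n8} -> (n30, hops=1), (n5, hops=1).
Iteration 2: edges from {n30,n5} -> (n5, hops=2).
Iteration 3: no outgoing edges from {n5}; recursion stops.
SUM(hops) = 0 + 1 + 1 + 2 = 4.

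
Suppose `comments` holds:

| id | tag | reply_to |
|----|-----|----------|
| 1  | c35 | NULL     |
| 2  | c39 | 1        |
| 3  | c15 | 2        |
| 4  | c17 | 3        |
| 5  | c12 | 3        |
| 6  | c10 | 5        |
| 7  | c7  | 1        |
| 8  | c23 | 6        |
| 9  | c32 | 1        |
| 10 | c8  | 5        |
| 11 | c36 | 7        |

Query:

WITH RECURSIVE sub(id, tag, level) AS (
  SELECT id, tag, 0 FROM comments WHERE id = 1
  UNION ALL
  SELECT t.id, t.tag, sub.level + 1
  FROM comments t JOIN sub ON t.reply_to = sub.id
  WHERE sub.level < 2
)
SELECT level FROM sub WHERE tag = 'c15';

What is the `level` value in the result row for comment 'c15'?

Base: id=1 (c35) at level 0.
Iteration 1: rows with reply_to in {1} -> c39 (id 2, level 1), c7 (id 7, level 1), c32 (id 9, level 1).
Iteration 2: rows with reply_to in {2,7,9} -> c15 (id 3, level 2), c36 (id 11, level 2).
Iteration 3: level < 2 fails for all current rows; recursion stops.

2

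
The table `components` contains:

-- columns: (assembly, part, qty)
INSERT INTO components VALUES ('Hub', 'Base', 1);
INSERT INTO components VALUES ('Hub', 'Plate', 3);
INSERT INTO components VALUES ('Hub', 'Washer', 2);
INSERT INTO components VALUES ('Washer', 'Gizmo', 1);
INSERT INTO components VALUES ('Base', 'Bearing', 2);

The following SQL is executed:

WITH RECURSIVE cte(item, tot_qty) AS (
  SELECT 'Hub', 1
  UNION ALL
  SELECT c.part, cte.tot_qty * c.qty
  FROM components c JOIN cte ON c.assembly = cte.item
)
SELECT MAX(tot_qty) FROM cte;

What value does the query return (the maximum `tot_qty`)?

3

Base: (Hub, tot_qty=1).
Iteration 1: components of {Hub} -> Base = 1*1 = 1, Plate = 1*3 = 3, Washer = 1*2 = 2.
Iteration 2: components of {Base,Plate,Washer} -> Bearing = 1*2 = 2, Gizmo = 2*1 = 2.
Iteration 3: no further components; recursion stops.
tot_qty values: 1, 1, 3, 2, 2, 2; the maximum is 3.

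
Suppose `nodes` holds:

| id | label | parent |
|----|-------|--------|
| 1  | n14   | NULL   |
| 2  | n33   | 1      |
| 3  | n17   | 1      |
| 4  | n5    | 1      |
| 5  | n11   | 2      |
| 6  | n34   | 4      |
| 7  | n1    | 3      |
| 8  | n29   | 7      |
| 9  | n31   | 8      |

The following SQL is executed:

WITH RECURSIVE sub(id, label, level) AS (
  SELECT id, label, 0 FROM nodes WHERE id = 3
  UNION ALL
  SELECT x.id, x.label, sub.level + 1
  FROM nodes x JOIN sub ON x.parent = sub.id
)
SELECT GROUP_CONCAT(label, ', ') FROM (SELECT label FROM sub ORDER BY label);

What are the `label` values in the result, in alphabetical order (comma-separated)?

n1, n17, n29, n31

Base: id=3 (n17) at level 0.
Iteration 1: rows with parent in {3} -> n1 (id 7, level 1).
Iteration 2: rows with parent in {7} -> n29 (id 8, level 2).
Iteration 3: rows with parent in {8} -> n31 (id 9, level 3).
Iteration 4: no rows with parent in {9}; recursion stops.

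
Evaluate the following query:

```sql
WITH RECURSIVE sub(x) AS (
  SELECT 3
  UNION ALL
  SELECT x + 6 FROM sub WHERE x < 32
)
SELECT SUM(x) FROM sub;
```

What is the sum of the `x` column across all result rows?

Base: x=3.
Iteration 1: 3 < 32 holds -> x = 3 + 6 = 9.
Iteration 2: 9 < 32 holds -> x = 9 + 6 = 15.
Iteration 3: 15 < 32 holds -> x = 15 + 6 = 21.
Iteration 4: 21 < 32 holds -> x = 21 + 6 = 27.
Iteration 5: 27 < 32 holds -> x = 27 + 6 = 33.
Iteration 6: 33 < 32 fails; recursion stops.
SUM(x) = 3 + 9 + 15 + 21 + 27 + 33 = 108.

108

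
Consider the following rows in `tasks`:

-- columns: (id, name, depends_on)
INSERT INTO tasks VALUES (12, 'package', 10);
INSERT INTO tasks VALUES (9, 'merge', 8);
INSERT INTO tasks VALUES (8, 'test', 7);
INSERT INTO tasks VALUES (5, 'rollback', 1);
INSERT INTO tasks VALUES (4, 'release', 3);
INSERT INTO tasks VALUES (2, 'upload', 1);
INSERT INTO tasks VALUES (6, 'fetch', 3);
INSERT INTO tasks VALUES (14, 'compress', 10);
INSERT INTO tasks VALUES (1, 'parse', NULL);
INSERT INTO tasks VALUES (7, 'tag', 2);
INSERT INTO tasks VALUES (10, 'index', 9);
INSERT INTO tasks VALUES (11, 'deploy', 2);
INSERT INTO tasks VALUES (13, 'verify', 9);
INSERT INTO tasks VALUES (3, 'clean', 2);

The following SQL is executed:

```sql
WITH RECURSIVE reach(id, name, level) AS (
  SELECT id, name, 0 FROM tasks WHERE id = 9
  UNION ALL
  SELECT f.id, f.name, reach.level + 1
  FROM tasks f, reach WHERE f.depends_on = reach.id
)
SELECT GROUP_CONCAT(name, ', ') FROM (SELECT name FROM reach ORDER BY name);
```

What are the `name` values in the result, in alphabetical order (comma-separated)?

compress, index, merge, package, verify

Base: id=9 (merge) at level 0.
Iteration 1: rows with depends_on in {9} -> index (id 10, level 1), verify (id 13, level 1).
Iteration 2: rows with depends_on in {10,13} -> package (id 12, level 2), compress (id 14, level 2).
Iteration 3: no rows with depends_on in {12,14}; recursion stops.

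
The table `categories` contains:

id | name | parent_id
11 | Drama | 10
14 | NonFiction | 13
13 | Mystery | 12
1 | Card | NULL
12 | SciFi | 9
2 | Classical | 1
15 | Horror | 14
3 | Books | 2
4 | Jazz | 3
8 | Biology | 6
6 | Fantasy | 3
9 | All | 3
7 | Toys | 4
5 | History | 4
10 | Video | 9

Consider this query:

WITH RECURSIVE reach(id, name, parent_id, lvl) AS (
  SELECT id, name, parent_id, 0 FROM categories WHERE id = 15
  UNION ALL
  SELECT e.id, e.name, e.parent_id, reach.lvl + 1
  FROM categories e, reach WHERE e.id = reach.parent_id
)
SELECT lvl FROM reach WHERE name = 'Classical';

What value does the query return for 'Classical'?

Base: id=15 (Horror), parent_id=14, lvl 0.
Iteration 1: join on id=14 -> NonFiction (id 14, parent_id=13, lvl 1).
Iteration 2: join on id=13 -> Mystery (id 13, parent_id=12, lvl 2).
Iteration 3: join on id=12 -> SciFi (id 12, parent_id=9, lvl 3).
Iteration 4: join on id=9 -> All (id 9, parent_id=3, lvl 4).
Iteration 5: join on id=3 -> Books (id 3, parent_id=2, lvl 5).
Iteration 6: join on id=2 -> Classical (id 2, parent_id=1, lvl 6).
Iteration 7: join on id=1 -> Card (id 1, parent_id=NULL, lvl 7).
Iteration 8: parent_id is NULL; no match; recursion stops.

6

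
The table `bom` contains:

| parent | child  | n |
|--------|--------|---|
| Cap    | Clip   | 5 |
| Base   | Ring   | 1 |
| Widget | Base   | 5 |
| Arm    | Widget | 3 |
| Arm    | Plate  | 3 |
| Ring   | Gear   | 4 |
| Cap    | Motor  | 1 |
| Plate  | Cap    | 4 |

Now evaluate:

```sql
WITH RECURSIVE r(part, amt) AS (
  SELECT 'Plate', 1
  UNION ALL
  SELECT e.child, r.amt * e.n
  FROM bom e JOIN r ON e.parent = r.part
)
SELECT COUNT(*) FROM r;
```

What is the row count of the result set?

Base: (Plate, amt=1).
Iteration 1: components of {Plate} -> Cap = 1*4 = 4.
Iteration 2: components of {Cap} -> Clip = 4*5 = 20, Motor = 4*1 = 4.
Iteration 3: no further components; recursion stops.
Total rows emitted: 4.

4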